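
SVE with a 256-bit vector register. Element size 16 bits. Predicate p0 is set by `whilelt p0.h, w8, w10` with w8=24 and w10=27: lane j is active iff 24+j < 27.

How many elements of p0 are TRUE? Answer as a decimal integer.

vl = 3

register lanes = 256/16 = 16
whilelt: lane j active iff 24+j < 27 → j < 3 → 3 active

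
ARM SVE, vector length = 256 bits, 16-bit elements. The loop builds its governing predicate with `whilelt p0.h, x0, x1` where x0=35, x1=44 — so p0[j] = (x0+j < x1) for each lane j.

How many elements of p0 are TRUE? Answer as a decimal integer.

256-bit reg / 16-bit elem → 16 lanes
whilelt: lane j active iff 35+j < 44 → j < 9 → 9 active

vl = 9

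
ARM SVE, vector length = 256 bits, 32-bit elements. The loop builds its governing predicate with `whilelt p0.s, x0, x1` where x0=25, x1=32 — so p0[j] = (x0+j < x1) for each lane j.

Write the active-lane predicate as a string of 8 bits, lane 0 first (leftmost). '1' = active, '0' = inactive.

predicate = 11111110

register lanes = 256/32 = 8
active while 25+j < 32, i.e. j ∈ [0,7) capped at 8 ⇒ 7
bits (lane 0 leftmost): 11111110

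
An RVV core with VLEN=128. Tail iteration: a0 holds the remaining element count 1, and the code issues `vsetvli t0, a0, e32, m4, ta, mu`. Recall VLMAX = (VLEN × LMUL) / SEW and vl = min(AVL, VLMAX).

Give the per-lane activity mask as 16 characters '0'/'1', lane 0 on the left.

predicate = 1000000000000000

VLMAX = (128 × 4) / 32 = 16 lanes
AVL=1 ≤ VLMAX=16, so vl = 1
bits (lane 0 leftmost): 1000000000000000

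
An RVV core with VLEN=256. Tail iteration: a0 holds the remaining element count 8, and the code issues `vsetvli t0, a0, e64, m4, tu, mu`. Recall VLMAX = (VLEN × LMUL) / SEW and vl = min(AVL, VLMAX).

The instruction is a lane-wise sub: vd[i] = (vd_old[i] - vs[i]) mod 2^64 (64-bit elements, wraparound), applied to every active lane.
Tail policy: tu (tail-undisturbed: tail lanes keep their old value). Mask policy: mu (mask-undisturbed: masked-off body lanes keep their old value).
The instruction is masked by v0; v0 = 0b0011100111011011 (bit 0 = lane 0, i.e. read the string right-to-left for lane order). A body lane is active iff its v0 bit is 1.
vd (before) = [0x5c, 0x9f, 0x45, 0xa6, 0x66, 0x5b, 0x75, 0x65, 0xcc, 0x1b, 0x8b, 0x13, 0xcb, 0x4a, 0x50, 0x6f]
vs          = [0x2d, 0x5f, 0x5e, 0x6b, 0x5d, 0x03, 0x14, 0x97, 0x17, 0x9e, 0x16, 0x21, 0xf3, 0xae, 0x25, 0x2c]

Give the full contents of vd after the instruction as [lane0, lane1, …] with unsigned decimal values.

vd = [47, 64, 69, 59, 9, 91, 97, 18446744073709551566, 204, 27, 139, 19, 203, 74, 80, 111]

VLMAX = VLEN×LMUL/SEW = 256×4/64 = 16
vl ← min(8, 16) = 8
vd[0] sub(0x5c,0x2d) -> 0x2f
vd[1] sub(0x9f,0x5f) -> 0x40
vd[2] mask-off/keep -> 0x45
vd[3] sub(0xa6,0x6b) -> 0x3b
vd[4] sub(0x66,0x5d) -> 0x09
vd[5] mask-off/keep -> 0x5b
vd[6] sub(0x75,0x14) -> 0x61
vd[7] sub(0x65,0x97) -> 0xffffffffffffffce
vd[8] tail/keep -> 0xcc
vd[9] tail/keep -> 0x1b
vd[10] tail/keep -> 0x8b
vd[11] tail/keep -> 0x13
vd[12] tail/keep -> 0xcb
vd[13] tail/keep -> 0x4a
vd[14] tail/keep -> 0x50
vd[15] tail/keep -> 0x6f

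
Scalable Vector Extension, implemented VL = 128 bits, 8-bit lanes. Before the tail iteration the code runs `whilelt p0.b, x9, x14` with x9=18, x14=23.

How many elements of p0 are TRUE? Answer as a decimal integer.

vl = 5

register lanes = 128/8 = 16
active while 18+j < 23, i.e. j ∈ [0,5) capped at 16 ⇒ 5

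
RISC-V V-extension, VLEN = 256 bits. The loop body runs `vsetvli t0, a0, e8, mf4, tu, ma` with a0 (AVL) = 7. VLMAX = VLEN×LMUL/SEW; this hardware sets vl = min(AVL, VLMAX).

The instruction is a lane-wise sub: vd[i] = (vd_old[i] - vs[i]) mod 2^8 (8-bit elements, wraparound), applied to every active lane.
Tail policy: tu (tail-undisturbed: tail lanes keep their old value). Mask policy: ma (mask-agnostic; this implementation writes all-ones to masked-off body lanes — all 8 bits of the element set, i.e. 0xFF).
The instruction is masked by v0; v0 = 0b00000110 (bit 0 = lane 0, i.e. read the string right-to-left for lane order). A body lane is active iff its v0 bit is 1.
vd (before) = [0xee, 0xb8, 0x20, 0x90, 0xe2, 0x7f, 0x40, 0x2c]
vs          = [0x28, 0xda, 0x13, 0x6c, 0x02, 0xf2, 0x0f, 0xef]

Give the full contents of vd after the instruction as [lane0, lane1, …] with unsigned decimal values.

vd = [255, 222, 13, 255, 255, 255, 255, 44]

VLMAX = (256 × 1/4) / 8 = 8 lanes
AVL=7 ≤ VLMAX=8, so vl = 7
lane  0: mask-off/ones ⇒ 0xff
lane  1: sub(0xb8,0xda) ⇒ 0xde
lane  2: sub(0x20,0x13) ⇒ 0x0d
lane  3: mask-off/ones ⇒ 0xff
lane  4: mask-off/ones ⇒ 0xff
lane  5: mask-off/ones ⇒ 0xff
lane  6: mask-off/ones ⇒ 0xff
lane  7: tail/keep ⇒ 0x2c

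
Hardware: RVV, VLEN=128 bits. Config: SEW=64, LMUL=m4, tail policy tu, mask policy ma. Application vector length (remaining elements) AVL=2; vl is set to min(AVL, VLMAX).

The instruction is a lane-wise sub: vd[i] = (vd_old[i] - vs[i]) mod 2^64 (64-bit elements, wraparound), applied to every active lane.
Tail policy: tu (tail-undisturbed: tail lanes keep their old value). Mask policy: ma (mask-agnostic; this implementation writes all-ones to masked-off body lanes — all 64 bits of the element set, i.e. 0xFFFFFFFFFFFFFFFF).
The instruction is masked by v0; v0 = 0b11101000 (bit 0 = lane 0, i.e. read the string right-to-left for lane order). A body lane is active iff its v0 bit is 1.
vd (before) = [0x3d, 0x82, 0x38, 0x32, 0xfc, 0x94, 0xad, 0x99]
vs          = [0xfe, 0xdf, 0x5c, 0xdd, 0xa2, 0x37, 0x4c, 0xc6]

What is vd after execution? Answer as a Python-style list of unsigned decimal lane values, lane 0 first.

vd = [18446744073709551615, 18446744073709551615, 56, 50, 252, 148, 173, 153]

VLMAX = VLEN×LMUL/SEW = 128×4/64 = 8
vl = min(AVL, VLMAX) = min(2, 8) = 2
vd[0] mask-off/ones -> 0xffffffffffffffff
vd[1] mask-off/ones -> 0xffffffffffffffff
vd[2] tail/keep -> 0x38
vd[3] tail/keep -> 0x32
vd[4] tail/keep -> 0xfc
vd[5] tail/keep -> 0x94
vd[6] tail/keep -> 0xad
vd[7] tail/keep -> 0x99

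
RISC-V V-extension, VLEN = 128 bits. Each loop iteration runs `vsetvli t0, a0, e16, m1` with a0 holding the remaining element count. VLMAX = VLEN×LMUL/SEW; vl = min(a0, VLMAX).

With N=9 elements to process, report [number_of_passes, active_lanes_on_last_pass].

[iterations, last_vl] = [2, 1]

VLMAX = VLEN×LMUL/SEW = 128×1/16 = 8
9 elements at 8/iter → 2 passes, remainder 1 on the last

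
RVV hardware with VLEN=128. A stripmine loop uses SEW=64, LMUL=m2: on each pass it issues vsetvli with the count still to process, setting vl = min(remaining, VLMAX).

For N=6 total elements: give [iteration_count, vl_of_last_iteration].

VLMAX = (128 × 2) / 64 = 4 lanes
iterations = ceil(6/4) = 2; final-pass vl = 2

[iterations, last_vl] = [2, 2]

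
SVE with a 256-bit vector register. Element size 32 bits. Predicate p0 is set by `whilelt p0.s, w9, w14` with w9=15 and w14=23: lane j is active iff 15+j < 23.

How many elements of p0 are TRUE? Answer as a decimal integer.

register lanes = 256/32 = 8
whilelt: lane j active iff 15+j < 23 → j < 8 → 8 active

vl = 8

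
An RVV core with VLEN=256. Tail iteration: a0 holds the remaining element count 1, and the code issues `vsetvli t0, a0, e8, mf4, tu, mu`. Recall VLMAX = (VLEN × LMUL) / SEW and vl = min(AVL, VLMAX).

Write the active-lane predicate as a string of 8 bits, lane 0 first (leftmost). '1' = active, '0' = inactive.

predicate = 10000000

VLMAX = VLEN×LMUL/SEW = 256×1/4/8 = 8
vl ← min(1, 8) = 1
bits (lane 0 leftmost): 10000000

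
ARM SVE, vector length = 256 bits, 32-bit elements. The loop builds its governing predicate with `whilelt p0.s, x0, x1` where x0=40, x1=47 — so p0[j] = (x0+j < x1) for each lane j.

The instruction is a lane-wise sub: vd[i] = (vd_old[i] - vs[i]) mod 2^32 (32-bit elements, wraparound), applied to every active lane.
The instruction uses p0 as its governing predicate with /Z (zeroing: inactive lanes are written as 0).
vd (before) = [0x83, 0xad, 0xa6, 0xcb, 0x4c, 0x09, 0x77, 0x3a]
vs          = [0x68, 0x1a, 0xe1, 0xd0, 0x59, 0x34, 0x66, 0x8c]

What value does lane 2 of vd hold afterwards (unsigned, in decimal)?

vd[2] = 4294967237

lane count: 256 div 32 = 8
whilelt: lane j active iff 40+j < 47 → j < 7 → 7 active
[0] sub(0x83,0x68) = 0x1b
[1] sub(0xad,0x1a) = 0x93
[2] sub(0xa6,0xe1) = 0xffffffc5
[3] sub(0xcb,0xd0) = 0xfffffffb
[4] sub(0x4c,0x59) = 0xfffffff3
[5] sub(0x09,0x34) = 0xffffffd5
[6] sub(0x77,0x66) = 0x11
[7] tail/zero = 0x00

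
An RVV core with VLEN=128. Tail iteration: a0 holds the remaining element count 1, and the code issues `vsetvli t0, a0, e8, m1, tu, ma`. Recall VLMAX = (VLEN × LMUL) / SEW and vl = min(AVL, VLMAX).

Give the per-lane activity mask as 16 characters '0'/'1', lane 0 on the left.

predicate = 1000000000000000

VLMAX = (128 × 1) / 8 = 16 lanes
vl = min(AVL, VLMAX) = min(1, 16) = 1
bits (lane 0 leftmost): 1000000000000000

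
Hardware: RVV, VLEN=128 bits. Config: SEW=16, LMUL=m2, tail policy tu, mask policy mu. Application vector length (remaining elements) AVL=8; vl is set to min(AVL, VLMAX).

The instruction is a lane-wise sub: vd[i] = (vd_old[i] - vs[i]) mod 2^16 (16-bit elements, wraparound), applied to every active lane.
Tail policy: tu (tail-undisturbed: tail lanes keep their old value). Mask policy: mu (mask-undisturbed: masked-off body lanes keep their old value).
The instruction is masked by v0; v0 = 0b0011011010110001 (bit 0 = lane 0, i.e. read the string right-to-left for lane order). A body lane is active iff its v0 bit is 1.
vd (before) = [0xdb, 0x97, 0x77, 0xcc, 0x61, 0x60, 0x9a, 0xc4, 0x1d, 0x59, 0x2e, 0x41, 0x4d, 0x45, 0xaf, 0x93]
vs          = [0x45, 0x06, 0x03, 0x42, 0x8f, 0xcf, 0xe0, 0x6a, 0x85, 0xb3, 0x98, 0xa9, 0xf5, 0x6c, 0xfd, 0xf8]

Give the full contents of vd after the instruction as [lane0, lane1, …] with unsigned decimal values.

lanes per group: 128·2/16 = 16
vl = min(AVL, VLMAX) = min(8, 16) = 8
  i=0: sub(0xdb,0x45) → 150
  i=1: mask-off/keep → 151
  i=2: mask-off/keep → 119
  i=3: mask-off/keep → 204
  i=4: sub(0x61,0x8f) → 65490
  i=5: sub(0x60,0xcf) → 65425
  i=6: mask-off/keep → 154
  i=7: sub(0xc4,0x6a) → 90
  i=8: tail/keep → 29
  i=9: tail/keep → 89
  i=10: tail/keep → 46
  i=11: tail/keep → 65
  i=12: tail/keep → 77
  i=13: tail/keep → 69
  i=14: tail/keep → 175
  i=15: tail/keep → 147

vd = [150, 151, 119, 204, 65490, 65425, 154, 90, 29, 89, 46, 65, 77, 69, 175, 147]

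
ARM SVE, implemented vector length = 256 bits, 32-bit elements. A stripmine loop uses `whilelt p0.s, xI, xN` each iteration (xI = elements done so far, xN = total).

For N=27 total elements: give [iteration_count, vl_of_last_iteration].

[iterations, last_vl] = [4, 3]

256-bit reg / 32-bit elem → 8 lanes
27 elements at 8/iter → 4 passes, remainder 3 on the last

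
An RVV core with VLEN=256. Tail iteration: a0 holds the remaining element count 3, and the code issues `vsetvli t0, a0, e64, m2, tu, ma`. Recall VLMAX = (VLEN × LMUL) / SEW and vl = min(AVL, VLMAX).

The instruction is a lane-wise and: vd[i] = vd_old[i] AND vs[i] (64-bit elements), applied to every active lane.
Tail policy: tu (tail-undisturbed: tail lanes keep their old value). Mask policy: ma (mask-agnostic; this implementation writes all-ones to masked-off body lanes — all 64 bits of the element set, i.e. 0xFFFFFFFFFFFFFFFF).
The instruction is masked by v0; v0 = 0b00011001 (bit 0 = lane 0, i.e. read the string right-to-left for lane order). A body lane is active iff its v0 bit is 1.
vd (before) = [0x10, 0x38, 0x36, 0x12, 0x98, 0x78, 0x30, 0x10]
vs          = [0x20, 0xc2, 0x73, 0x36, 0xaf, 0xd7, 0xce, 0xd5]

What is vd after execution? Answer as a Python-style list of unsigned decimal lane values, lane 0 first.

lanes per group: 256·2/64 = 8
vl = min(AVL, VLMAX) = min(3, 8) = 3
[0] and(0x10,0x20) = 0x00
[1] mask-off/ones = 0xffffffffffffffff
[2] mask-off/ones = 0xffffffffffffffff
[3] tail/keep = 0x12
[4] tail/keep = 0x98
[5] tail/keep = 0x78
[6] tail/keep = 0x30
[7] tail/keep = 0x10

vd = [0, 18446744073709551615, 18446744073709551615, 18, 152, 120, 48, 16]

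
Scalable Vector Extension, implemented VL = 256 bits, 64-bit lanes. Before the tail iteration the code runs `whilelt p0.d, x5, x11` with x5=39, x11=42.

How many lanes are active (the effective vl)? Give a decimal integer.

register lanes = 256/64 = 4
active while 39+j < 42, i.e. j ∈ [0,3) capped at 4 ⇒ 3

vl = 3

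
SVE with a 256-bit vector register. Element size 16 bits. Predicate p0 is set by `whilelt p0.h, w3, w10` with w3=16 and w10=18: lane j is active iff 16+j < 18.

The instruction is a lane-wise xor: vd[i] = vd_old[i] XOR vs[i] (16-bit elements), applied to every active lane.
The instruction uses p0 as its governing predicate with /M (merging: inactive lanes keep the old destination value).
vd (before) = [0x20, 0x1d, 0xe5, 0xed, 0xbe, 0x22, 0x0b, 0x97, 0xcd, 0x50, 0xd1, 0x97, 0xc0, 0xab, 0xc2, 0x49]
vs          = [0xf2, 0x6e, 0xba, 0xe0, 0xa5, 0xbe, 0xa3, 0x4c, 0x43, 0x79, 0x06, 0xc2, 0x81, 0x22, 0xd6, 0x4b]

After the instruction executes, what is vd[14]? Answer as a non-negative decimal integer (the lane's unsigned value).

vd[14] = 194

lane count: 256 div 16 = 16
whilelt: lane j active iff 16+j < 18 → j < 2 → 2 active
lane  0: xor(0x20,0xf2) ⇒ 0xd2
lane  1: xor(0x1d,0x6e) ⇒ 0x73
lane  2: tail/keep ⇒ 0xe5
lane  3: tail/keep ⇒ 0xed
lane  4: tail/keep ⇒ 0xbe
lane  5: tail/keep ⇒ 0x22
lane  6: tail/keep ⇒ 0x0b
lane  7: tail/keep ⇒ 0x97
lane  8: tail/keep ⇒ 0xcd
lane  9: tail/keep ⇒ 0x50
lane 10: tail/keep ⇒ 0xd1
lane 11: tail/keep ⇒ 0x97
lane 12: tail/keep ⇒ 0xc0
lane 13: tail/keep ⇒ 0xab
lane 14: tail/keep ⇒ 0xc2
lane 15: tail/keep ⇒ 0x49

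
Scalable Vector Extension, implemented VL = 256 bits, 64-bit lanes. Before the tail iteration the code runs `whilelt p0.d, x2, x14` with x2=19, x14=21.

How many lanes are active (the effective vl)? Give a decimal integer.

register lanes = 256/64 = 4
p0[j] = (19+j < 21); true for j=0..1 → 2 lanes set

vl = 2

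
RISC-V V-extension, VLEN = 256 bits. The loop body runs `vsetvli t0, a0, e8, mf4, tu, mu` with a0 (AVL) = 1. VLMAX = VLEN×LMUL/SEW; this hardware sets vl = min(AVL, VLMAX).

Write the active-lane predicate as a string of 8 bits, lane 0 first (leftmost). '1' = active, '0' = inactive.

predicate = 10000000

VLMAX = VLEN×LMUL/SEW = 256×1/4/8 = 8
AVL=1 ≤ VLMAX=8, so vl = 1
bits (lane 0 leftmost): 10000000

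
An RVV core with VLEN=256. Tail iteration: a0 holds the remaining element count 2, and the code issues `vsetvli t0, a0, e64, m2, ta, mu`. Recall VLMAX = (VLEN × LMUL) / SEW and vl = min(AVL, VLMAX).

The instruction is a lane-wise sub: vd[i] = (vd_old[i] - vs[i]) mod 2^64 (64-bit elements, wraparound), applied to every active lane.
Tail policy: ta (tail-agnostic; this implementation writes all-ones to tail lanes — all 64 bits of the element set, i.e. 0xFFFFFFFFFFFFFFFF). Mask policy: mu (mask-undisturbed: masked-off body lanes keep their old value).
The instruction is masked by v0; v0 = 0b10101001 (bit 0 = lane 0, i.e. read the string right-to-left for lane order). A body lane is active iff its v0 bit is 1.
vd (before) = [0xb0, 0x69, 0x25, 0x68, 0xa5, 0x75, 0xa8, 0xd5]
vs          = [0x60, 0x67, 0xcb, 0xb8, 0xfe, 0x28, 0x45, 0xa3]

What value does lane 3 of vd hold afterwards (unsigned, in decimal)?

vd[3] = 18446744073709551615

VLMAX = (256 × 2) / 64 = 8 lanes
AVL=2 ≤ VLMAX=8, so vl = 2
vd[0] sub(0xb0,0x60) -> 0x50
vd[1] mask-off/keep -> 0x69
vd[2] tail/ones -> 0xffffffffffffffff
vd[3] tail/ones -> 0xffffffffffffffff
vd[4] tail/ones -> 0xffffffffffffffff
vd[5] tail/ones -> 0xffffffffffffffff
vd[6] tail/ones -> 0xffffffffffffffff
vd[7] tail/ones -> 0xffffffffffffffff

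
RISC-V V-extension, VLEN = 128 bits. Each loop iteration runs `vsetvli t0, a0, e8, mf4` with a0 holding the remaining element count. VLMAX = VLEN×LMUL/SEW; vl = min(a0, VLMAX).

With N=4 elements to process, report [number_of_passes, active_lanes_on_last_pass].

VLMAX = (128 × 1/4) / 8 = 4 lanes
iterations = ceil(4/4) = 1; final-pass vl = 4

[iterations, last_vl] = [1, 4]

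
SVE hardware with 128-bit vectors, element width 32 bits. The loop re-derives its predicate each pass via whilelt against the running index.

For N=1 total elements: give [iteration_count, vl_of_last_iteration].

[iterations, last_vl] = [1, 1]

lane count: 128 div 32 = 4
iterations = ceil(1/4) = 1; final-pass vl = 1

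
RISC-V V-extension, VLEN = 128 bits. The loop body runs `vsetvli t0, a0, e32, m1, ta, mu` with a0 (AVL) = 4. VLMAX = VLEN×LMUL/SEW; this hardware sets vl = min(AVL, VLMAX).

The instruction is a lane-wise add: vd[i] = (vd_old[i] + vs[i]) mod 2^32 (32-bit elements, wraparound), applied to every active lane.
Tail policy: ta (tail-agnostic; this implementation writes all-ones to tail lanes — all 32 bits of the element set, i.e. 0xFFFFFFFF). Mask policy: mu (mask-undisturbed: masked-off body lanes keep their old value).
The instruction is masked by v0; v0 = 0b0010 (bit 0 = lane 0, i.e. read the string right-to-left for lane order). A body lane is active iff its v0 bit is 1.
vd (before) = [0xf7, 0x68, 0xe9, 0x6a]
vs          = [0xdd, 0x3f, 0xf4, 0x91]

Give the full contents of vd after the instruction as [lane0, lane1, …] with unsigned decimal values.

lanes per group: 128·1/32 = 4
vl ← min(4, 4) = 4
lane  0: mask-off/keep ⇒ 0xf7
lane  1: add(0x68,0x3f) ⇒ 0xa7
lane  2: mask-off/keep ⇒ 0xe9
lane  3: mask-off/keep ⇒ 0x6a

vd = [247, 167, 233, 106]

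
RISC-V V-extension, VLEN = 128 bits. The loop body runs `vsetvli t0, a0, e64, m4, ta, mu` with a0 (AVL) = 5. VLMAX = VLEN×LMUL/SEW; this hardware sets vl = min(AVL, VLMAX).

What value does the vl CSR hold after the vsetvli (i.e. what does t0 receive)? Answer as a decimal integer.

vl = 5

VLMAX = (128 × 4) / 64 = 8 lanes
vl ← min(5, 8) = 5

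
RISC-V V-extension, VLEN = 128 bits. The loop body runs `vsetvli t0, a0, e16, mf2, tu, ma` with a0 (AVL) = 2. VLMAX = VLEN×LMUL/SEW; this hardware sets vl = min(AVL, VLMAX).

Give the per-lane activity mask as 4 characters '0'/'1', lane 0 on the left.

lanes per group: 128·1/2/16 = 4
vl ← min(2, 4) = 2
bits (lane 0 leftmost): 1100

predicate = 1100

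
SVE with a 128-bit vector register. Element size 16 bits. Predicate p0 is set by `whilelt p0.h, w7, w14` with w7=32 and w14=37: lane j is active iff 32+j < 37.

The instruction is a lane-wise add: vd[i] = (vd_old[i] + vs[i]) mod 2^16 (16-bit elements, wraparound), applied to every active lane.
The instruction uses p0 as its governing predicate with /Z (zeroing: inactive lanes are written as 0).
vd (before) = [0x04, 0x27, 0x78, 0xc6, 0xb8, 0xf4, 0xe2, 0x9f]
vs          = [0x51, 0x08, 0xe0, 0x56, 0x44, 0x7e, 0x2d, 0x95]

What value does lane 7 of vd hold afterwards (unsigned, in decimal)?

lane count: 128 div 16 = 8
whilelt: lane j active iff 32+j < 37 → j < 5 → 5 active
  i=0: add(0x04,0x51) → 85
  i=1: add(0x27,0x08) → 47
  i=2: add(0x78,0xe0) → 344
  i=3: add(0xc6,0x56) → 284
  i=4: add(0xb8,0x44) → 252
  i=5: tail/zero → 0
  i=6: tail/zero → 0
  i=7: tail/zero → 0

vd[7] = 0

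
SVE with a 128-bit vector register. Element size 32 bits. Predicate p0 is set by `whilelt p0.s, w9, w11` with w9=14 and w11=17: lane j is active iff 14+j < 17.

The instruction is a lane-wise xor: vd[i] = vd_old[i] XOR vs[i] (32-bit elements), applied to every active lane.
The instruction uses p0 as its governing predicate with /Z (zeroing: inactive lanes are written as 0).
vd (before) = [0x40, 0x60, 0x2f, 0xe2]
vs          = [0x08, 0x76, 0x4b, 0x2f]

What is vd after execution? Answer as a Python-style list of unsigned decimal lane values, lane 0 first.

vd = [72, 22, 100, 0]

lane count: 128 div 32 = 4
whilelt: lane j active iff 14+j < 17 → j < 3 → 3 active
lane  0: xor(0x40,0x08) ⇒ 0x48
lane  1: xor(0x60,0x76) ⇒ 0x16
lane  2: xor(0x2f,0x4b) ⇒ 0x64
lane  3: tail/zero ⇒ 0x00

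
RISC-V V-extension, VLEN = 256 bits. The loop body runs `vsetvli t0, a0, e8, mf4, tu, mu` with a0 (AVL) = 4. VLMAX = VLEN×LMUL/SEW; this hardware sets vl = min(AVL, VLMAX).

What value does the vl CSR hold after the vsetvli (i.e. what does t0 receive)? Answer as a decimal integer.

vl = 4

VLMAX = (256 × 1/4) / 8 = 8 lanes
vl ← min(4, 8) = 4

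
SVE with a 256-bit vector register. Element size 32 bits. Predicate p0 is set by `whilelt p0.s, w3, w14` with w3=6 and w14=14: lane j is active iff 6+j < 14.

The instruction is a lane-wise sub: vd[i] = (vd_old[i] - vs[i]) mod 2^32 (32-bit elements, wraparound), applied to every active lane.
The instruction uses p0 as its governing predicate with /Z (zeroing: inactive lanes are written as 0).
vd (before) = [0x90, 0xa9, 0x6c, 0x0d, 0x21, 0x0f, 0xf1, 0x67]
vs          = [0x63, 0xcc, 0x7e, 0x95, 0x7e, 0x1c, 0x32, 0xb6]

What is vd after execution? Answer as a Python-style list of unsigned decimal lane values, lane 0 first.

lane count: 256 div 32 = 8
whilelt: lane j active iff 6+j < 14 → j < 8 → 8 active
lane  0: sub(0x90,0x63) ⇒ 0x2d
lane  1: sub(0xa9,0xcc) ⇒ 0xffffffdd
lane  2: sub(0x6c,0x7e) ⇒ 0xffffffee
lane  3: sub(0x0d,0x95) ⇒ 0xffffff78
lane  4: sub(0x21,0x7e) ⇒ 0xffffffa3
lane  5: sub(0x0f,0x1c) ⇒ 0xfffffff3
lane  6: sub(0xf1,0x32) ⇒ 0xbf
lane  7: sub(0x67,0xb6) ⇒ 0xffffffb1

vd = [45, 4294967261, 4294967278, 4294967160, 4294967203, 4294967283, 191, 4294967217]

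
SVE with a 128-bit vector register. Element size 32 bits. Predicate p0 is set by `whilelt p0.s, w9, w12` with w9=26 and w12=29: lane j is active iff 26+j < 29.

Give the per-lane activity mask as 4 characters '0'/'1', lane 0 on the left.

predicate = 1110

lane count: 128 div 32 = 4
whilelt: lane j active iff 26+j < 29 → j < 3 → 3 active
bits (lane 0 leftmost): 1110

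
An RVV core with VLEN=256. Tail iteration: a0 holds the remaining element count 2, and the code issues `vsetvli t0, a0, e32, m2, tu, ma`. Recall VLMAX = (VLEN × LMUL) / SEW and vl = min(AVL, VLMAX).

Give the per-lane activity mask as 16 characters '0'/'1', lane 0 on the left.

VLMAX = VLEN×LMUL/SEW = 256×2/32 = 16
AVL=2 ≤ VLMAX=16, so vl = 2
bits (lane 0 leftmost): 1100000000000000

predicate = 1100000000000000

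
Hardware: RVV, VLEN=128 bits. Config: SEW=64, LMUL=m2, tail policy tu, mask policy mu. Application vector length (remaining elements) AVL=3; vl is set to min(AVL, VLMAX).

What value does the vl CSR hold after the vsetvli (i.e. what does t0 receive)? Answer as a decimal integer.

VLMAX = VLEN×LMUL/SEW = 128×2/64 = 4
vl ← min(3, 4) = 3

vl = 3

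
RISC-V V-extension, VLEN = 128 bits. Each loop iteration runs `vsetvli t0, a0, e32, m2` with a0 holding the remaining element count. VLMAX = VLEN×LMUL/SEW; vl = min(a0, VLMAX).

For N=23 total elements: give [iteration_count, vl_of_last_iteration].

[iterations, last_vl] = [3, 7]

lanes per group: 128·2/32 = 8
iterations = ceil(23/8) = 3; final-pass vl = 7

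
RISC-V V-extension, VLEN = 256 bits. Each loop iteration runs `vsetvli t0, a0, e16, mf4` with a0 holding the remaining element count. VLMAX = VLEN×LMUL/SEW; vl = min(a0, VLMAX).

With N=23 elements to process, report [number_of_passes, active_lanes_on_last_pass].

VLMAX = (256 × 1/4) / 16 = 4 lanes
N=23: ⌈23/4⌉ = 6 iters; last vl = 23 − 5×4 = 3

[iterations, last_vl] = [6, 3]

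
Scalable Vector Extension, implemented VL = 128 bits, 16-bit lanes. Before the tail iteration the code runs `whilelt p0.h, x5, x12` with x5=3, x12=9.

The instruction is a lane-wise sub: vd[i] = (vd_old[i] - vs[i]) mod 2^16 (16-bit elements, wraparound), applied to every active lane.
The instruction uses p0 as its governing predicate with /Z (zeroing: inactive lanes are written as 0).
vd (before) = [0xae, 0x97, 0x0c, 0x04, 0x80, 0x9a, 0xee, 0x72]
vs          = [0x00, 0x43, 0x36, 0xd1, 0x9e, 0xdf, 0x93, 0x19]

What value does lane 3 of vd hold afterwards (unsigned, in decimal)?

vd[3] = 65331

register lanes = 128/16 = 8
p0[j] = (3+j < 9); true for j=0..5 → 6 lanes set
lane  0: sub(0xae,0x00) ⇒ 0xae
lane  1: sub(0x97,0x43) ⇒ 0x54
lane  2: sub(0x0c,0x36) ⇒ 0xffd6
lane  3: sub(0x04,0xd1) ⇒ 0xff33
lane  4: sub(0x80,0x9e) ⇒ 0xffe2
lane  5: sub(0x9a,0xdf) ⇒ 0xffbb
lane  6: tail/zero ⇒ 0x00
lane  7: tail/zero ⇒ 0x00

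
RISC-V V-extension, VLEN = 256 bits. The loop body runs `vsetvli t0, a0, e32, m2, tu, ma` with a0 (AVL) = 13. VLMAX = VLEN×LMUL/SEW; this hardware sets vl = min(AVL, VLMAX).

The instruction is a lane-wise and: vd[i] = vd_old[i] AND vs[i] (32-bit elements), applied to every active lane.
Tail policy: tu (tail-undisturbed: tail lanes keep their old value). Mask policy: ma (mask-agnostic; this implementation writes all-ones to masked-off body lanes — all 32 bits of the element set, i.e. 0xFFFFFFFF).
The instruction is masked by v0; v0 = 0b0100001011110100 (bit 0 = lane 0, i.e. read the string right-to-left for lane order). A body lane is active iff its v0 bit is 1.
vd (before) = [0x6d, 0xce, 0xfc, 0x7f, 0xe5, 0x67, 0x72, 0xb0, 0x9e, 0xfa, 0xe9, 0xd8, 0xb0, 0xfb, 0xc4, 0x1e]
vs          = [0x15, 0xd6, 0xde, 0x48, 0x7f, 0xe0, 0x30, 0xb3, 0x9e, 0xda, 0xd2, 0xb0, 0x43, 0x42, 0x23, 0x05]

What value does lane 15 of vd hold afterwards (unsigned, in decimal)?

vd[15] = 30

VLMAX = VLEN×LMUL/SEW = 256×2/32 = 16
AVL=13 ≤ VLMAX=16, so vl = 13
lane  0: mask-off/ones ⇒ 0xffffffff
lane  1: mask-off/ones ⇒ 0xffffffff
lane  2: and(0xfc,0xde) ⇒ 0xdc
lane  3: mask-off/ones ⇒ 0xffffffff
lane  4: and(0xe5,0x7f) ⇒ 0x65
lane  5: and(0x67,0xe0) ⇒ 0x60
lane  6: and(0x72,0x30) ⇒ 0x30
lane  7: and(0xb0,0xb3) ⇒ 0xb0
lane  8: mask-off/ones ⇒ 0xffffffff
lane  9: and(0xfa,0xda) ⇒ 0xda
lane 10: mask-off/ones ⇒ 0xffffffff
lane 11: mask-off/ones ⇒ 0xffffffff
lane 12: mask-off/ones ⇒ 0xffffffff
lane 13: tail/keep ⇒ 0xfb
lane 14: tail/keep ⇒ 0xc4
lane 15: tail/keep ⇒ 0x1e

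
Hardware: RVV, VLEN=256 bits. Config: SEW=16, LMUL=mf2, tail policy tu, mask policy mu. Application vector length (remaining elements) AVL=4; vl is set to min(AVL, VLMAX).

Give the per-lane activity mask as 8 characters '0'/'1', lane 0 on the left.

VLMAX = VLEN×LMUL/SEW = 256×1/2/16 = 8
vl ← min(4, 8) = 4
bits (lane 0 leftmost): 11110000

predicate = 11110000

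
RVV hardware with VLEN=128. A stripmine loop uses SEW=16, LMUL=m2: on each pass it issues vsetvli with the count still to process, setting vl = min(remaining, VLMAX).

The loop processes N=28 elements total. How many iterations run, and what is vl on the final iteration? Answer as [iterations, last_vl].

[iterations, last_vl] = [2, 12]

VLMAX = VLEN×LMUL/SEW = 128×2/16 = 16
iterations = ceil(28/16) = 2; final-pass vl = 12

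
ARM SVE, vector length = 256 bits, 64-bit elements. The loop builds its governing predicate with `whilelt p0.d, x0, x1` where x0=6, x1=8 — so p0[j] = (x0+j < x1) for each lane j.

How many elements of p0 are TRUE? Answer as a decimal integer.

vl = 2

lane count: 256 div 64 = 4
active while 6+j < 8, i.e. j ∈ [0,2) capped at 4 ⇒ 2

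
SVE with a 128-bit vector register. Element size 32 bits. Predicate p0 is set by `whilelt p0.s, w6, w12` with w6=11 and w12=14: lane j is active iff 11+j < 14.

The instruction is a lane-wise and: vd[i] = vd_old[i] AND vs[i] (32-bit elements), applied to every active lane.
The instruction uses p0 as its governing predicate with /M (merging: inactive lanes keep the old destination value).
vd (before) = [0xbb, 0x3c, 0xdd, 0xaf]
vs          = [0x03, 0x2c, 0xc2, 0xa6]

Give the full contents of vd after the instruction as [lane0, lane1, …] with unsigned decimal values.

vd = [3, 44, 192, 175]

register lanes = 128/32 = 4
whilelt: lane j active iff 11+j < 14 → j < 3 → 3 active
lane  0: and(0xbb,0x03) ⇒ 0x03
lane  1: and(0x3c,0x2c) ⇒ 0x2c
lane  2: and(0xdd,0xc2) ⇒ 0xc0
lane  3: tail/keep ⇒ 0xaf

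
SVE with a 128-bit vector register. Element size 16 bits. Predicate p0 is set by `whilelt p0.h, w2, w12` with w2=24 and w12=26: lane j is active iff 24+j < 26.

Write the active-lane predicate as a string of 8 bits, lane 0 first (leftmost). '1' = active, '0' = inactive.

lane count: 128 div 16 = 8
p0[j] = (24+j < 26); true for j=0..1 → 2 lanes set
bits (lane 0 leftmost): 11000000

predicate = 11000000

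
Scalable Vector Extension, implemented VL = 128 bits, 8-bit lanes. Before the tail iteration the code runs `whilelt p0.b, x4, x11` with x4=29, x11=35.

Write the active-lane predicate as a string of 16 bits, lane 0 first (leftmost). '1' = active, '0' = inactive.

predicate = 1111110000000000

register lanes = 128/8 = 16
active while 29+j < 35, i.e. j ∈ [0,6) capped at 16 ⇒ 6
bits (lane 0 leftmost): 1111110000000000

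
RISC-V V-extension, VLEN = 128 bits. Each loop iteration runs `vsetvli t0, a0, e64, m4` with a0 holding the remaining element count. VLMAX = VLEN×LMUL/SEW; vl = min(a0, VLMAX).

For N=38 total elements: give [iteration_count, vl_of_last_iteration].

VLMAX = VLEN×LMUL/SEW = 128×4/64 = 8
iterations = ceil(38/8) = 5; final-pass vl = 6

[iterations, last_vl] = [5, 6]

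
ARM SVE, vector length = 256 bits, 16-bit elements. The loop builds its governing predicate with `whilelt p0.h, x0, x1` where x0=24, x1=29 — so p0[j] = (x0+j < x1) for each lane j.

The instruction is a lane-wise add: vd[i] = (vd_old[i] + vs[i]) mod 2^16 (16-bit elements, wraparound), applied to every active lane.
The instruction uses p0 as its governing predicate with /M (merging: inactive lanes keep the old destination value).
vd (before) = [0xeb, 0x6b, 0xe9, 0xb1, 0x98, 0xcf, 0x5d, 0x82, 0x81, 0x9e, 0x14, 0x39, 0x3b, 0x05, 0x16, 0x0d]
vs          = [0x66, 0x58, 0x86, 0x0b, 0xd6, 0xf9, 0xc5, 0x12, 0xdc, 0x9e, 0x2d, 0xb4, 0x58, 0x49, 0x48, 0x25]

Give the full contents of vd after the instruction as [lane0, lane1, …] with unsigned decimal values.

vd = [337, 195, 367, 188, 366, 207, 93, 130, 129, 158, 20, 57, 59, 5, 22, 13]

register lanes = 256/16 = 16
whilelt: lane j active iff 24+j < 29 → j < 5 → 5 active
vd[0] add(0xeb,0x66) -> 0x151
vd[1] add(0x6b,0x58) -> 0xc3
vd[2] add(0xe9,0x86) -> 0x16f
vd[3] add(0xb1,0x0b) -> 0xbc
vd[4] add(0x98,0xd6) -> 0x16e
vd[5] tail/keep -> 0xcf
vd[6] tail/keep -> 0x5d
vd[7] tail/keep -> 0x82
vd[8] tail/keep -> 0x81
vd[9] tail/keep -> 0x9e
vd[10] tail/keep -> 0x14
vd[11] tail/keep -> 0x39
vd[12] tail/keep -> 0x3b
vd[13] tail/keep -> 0x05
vd[14] tail/keep -> 0x16
vd[15] tail/keep -> 0x0d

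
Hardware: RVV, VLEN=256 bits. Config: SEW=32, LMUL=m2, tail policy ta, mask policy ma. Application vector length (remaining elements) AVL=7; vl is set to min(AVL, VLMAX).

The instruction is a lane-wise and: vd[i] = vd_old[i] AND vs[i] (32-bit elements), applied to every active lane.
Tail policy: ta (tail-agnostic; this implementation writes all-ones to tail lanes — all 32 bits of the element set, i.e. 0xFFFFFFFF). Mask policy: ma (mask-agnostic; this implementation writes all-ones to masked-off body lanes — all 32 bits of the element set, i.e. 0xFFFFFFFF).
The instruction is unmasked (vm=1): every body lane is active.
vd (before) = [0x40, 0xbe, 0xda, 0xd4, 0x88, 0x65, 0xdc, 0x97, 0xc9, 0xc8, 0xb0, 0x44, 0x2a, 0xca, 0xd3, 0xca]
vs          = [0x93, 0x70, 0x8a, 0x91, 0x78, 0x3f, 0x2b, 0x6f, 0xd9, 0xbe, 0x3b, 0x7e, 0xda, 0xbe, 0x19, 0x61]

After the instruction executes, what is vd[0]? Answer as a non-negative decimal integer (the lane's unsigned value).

vd[0] = 0

lanes per group: 256·2/32 = 16
vl ← min(7, 16) = 7
  i=0: and(0x40,0x93) → 0
  i=1: and(0xbe,0x70) → 48
  i=2: and(0xda,0x8a) → 138
  i=3: and(0xd4,0x91) → 144
  i=4: and(0x88,0x78) → 8
  i=5: and(0x65,0x3f) → 37
  i=6: and(0xdc,0x2b) → 8
  i=7: tail/ones → 4294967295
  i=8: tail/ones → 4294967295
  i=9: tail/ones → 4294967295
  i=10: tail/ones → 4294967295
  i=11: tail/ones → 4294967295
  i=12: tail/ones → 4294967295
  i=13: tail/ones → 4294967295
  i=14: tail/ones → 4294967295
  i=15: tail/ones → 4294967295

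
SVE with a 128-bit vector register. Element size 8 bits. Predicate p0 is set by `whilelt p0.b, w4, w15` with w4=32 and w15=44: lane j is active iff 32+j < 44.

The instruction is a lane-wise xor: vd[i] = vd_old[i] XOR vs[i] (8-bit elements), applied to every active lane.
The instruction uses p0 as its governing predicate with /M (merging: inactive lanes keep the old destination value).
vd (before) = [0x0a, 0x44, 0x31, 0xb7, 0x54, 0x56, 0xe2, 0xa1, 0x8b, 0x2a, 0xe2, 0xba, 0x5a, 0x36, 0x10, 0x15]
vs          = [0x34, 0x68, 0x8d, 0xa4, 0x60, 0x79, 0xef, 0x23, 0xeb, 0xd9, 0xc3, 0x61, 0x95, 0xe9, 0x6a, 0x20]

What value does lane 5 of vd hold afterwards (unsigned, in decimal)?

128-bit reg / 8-bit elem → 16 lanes
p0[j] = (32+j < 44); true for j=0..11 → 12 lanes set
lane  0: xor(0x0a,0x34) ⇒ 0x3e
lane  1: xor(0x44,0x68) ⇒ 0x2c
lane  2: xor(0x31,0x8d) ⇒ 0xbc
lane  3: xor(0xb7,0xa4) ⇒ 0x13
lane  4: xor(0x54,0x60) ⇒ 0x34
lane  5: xor(0x56,0x79) ⇒ 0x2f
lane  6: xor(0xe2,0xef) ⇒ 0x0d
lane  7: xor(0xa1,0x23) ⇒ 0x82
lane  8: xor(0x8b,0xeb) ⇒ 0x60
lane  9: xor(0x2a,0xd9) ⇒ 0xf3
lane 10: xor(0xe2,0xc3) ⇒ 0x21
lane 11: xor(0xba,0x61) ⇒ 0xdb
lane 12: tail/keep ⇒ 0x5a
lane 13: tail/keep ⇒ 0x36
lane 14: tail/keep ⇒ 0x10
lane 15: tail/keep ⇒ 0x15

vd[5] = 47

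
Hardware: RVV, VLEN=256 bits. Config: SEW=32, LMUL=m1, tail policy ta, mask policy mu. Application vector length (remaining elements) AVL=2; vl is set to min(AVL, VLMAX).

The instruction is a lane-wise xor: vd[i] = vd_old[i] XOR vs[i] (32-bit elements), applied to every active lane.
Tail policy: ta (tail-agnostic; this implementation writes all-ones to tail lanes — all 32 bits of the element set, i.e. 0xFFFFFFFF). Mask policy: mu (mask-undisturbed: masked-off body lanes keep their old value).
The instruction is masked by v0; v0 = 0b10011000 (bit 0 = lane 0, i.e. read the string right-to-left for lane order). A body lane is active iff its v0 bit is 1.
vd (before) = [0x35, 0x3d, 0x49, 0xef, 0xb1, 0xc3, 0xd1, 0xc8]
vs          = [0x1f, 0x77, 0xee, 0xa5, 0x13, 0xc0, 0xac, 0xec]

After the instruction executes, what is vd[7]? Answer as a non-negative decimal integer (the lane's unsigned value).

VLMAX = (256 × 1) / 32 = 8 lanes
vl ← min(2, 8) = 2
[0] mask-off/keep = 0x35
[1] mask-off/keep = 0x3d
[2] tail/ones = 0xffffffff
[3] tail/ones = 0xffffffff
[4] tail/ones = 0xffffffff
[5] tail/ones = 0xffffffff
[6] tail/ones = 0xffffffff
[7] tail/ones = 0xffffffff

vd[7] = 4294967295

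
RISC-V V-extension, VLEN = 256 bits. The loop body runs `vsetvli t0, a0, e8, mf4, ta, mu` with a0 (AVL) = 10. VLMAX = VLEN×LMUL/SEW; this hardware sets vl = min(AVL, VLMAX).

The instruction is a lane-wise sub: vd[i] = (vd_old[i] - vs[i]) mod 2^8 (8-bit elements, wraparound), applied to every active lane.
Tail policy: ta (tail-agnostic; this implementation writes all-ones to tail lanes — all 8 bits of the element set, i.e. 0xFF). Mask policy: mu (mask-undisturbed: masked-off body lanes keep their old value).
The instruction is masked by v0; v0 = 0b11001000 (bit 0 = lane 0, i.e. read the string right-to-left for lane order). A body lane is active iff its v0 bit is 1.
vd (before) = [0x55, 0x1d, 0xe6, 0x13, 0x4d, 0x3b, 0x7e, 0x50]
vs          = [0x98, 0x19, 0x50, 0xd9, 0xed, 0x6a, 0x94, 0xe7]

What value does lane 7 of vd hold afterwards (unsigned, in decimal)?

VLMAX = (256 × 1/4) / 8 = 8 lanes
vl = min(AVL, VLMAX) = min(10, 8) = 8
[0] mask-off/keep = 0x55
[1] mask-off/keep = 0x1d
[2] mask-off/keep = 0xe6
[3] sub(0x13,0xd9) = 0x3a
[4] mask-off/keep = 0x4d
[5] mask-off/keep = 0x3b
[6] sub(0x7e,0x94) = 0xea
[7] sub(0x50,0xe7) = 0x69

vd[7] = 105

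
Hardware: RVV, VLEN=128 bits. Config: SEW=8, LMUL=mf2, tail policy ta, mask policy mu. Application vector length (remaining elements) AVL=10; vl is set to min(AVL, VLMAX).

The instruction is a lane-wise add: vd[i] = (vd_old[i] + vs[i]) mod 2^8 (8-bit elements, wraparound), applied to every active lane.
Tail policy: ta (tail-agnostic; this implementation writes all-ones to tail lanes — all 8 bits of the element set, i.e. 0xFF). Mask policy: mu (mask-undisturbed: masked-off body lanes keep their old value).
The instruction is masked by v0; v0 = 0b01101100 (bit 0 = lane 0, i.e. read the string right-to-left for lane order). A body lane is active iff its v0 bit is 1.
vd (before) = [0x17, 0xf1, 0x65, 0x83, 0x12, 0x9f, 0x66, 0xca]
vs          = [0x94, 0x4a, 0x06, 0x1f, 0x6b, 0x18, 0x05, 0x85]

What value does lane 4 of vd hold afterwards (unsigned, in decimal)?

vd[4] = 18

VLMAX = (128 × 1/2) / 8 = 8 lanes
vl ← min(10, 8) = 8
lane  0: mask-off/keep ⇒ 0x17
lane  1: mask-off/keep ⇒ 0xf1
lane  2: add(0x65,0x06) ⇒ 0x6b
lane  3: add(0x83,0x1f) ⇒ 0xa2
lane  4: mask-off/keep ⇒ 0x12
lane  5: add(0x9f,0x18) ⇒ 0xb7
lane  6: add(0x66,0x05) ⇒ 0x6b
lane  7: mask-off/keep ⇒ 0xca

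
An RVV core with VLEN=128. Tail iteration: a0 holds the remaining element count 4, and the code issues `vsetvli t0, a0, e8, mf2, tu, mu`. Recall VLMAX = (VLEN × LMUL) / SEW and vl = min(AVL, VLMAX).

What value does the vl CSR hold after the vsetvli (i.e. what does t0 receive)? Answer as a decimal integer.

VLMAX = VLEN×LMUL/SEW = 128×1/2/8 = 8
AVL=4 ≤ VLMAX=8, so vl = 4

vl = 4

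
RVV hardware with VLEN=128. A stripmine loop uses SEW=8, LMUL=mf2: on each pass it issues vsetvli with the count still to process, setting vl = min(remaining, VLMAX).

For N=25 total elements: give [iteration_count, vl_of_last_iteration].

VLMAX = (128 × 1/2) / 8 = 8 lanes
25 elements at 8/iter → 4 passes, remainder 1 on the last

[iterations, last_vl] = [4, 1]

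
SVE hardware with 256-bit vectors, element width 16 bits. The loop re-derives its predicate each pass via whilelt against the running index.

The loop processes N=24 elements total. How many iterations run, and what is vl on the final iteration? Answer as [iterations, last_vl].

[iterations, last_vl] = [2, 8]

lane count: 256 div 16 = 16
24 elements at 16/iter → 2 passes, remainder 8 on the last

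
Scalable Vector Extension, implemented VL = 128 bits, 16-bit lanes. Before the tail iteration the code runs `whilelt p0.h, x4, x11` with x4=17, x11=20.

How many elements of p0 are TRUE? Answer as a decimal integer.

128-bit reg / 16-bit elem → 8 lanes
active while 17+j < 20, i.e. j ∈ [0,3) capped at 8 ⇒ 3

vl = 3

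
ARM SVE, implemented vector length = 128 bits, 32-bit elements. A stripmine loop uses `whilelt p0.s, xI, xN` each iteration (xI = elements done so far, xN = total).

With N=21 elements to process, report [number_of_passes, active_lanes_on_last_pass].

[iterations, last_vl] = [6, 1]

lane count: 128 div 32 = 4
iterations = ceil(21/4) = 6; final-pass vl = 1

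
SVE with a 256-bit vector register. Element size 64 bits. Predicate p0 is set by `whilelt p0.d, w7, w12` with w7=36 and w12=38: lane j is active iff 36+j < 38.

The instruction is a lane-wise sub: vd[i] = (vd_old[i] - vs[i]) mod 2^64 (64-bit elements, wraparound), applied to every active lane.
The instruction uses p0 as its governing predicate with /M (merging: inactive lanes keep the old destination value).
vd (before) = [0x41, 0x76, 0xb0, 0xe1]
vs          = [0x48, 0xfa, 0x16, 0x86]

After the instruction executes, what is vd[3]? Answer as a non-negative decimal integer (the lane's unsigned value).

register lanes = 256/64 = 4
p0[j] = (36+j < 38); true for j=0..1 → 2 lanes set
lane  0: sub(0x41,0x48) ⇒ 0xfffffffffffffff9
lane  1: sub(0x76,0xfa) ⇒ 0xffffffffffffff7c
lane  2: tail/keep ⇒ 0xb0
lane  3: tail/keep ⇒ 0xe1

vd[3] = 225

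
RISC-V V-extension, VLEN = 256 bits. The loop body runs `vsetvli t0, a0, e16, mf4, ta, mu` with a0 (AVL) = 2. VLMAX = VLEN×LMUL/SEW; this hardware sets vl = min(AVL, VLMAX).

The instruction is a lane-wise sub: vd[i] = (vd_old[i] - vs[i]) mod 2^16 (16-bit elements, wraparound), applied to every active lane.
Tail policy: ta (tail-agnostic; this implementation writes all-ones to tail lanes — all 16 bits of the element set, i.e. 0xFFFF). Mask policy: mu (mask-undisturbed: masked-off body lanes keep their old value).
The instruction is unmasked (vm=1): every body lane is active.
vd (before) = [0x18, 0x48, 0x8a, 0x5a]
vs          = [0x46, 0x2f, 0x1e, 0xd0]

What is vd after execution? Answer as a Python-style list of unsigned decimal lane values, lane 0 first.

VLMAX = VLEN×LMUL/SEW = 256×1/4/16 = 4
AVL=2 ≤ VLMAX=4, so vl = 2
  i=0: sub(0x18,0x46) → 65490
  i=1: sub(0x48,0x2f) → 25
  i=2: tail/ones → 65535
  i=3: tail/ones → 65535

vd = [65490, 25, 65535, 65535]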